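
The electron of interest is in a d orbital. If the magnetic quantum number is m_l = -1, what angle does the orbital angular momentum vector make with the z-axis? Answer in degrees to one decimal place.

For a d orbital, l = 2.
|L| = √(l(l+1)) ℏ = √6 ℏ.
L_z = m_l ℏ = −1ℏ.
cos θ = L_z/|L| = -1/√6, so θ ≈ 114.1°.

θ ≈ 114.1°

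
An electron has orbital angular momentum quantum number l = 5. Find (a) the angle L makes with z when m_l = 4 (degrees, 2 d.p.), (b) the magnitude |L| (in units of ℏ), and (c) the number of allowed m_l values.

For m_l = 4: cos θ = 4/√30, θ ≈ 43.09°.
|L| = ℏ√(5·6) = √30 ℏ ≈ 5.477ℏ.
There are 2l+1 = 11 values of m_l.

θ(m_l=4) ≈ 43.09°; |L| = √30 ℏ ≈ 5.477ℏ; 11 values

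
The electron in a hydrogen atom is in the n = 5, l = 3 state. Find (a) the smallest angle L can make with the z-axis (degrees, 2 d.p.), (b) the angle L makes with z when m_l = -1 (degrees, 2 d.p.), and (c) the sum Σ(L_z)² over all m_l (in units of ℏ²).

θ_min ≈ 30.00°; θ(m_l=-1) ≈ 106.78°; Σ(L_z)² = 28 ℏ²

cos θ_min = 3/√12, so θ_min ≈ 30.00°.
For m_l = -1: cos θ = -1/√12, θ ≈ 106.78°.
Σ m_l² = 28, so Σ(L_z)² = 28 ℏ².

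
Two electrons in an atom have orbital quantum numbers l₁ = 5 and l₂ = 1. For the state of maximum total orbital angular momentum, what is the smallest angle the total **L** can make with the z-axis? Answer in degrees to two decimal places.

θ_min ≈ 22.21°

Angular momentum addition gives L = |l₁ − l₂|, …, l₁ + l₂.
So L can be 4, 5, 6.
The maximum is L = 6, with |L_tot| = ℏ√(6·7) = √42 ℏ.
The minimum angle with z is arccos(6/√42) ≈ 22.21°.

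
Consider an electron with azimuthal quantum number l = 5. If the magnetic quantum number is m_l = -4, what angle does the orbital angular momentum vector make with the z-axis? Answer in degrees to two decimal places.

|L| = ℏ√(l(l+1)) = √30 ℏ.
L_z = m_l ℏ = −4ℏ.
cos θ = L_z/|L| = -4/√30, so θ ≈ 136.91°.

θ ≈ 136.91°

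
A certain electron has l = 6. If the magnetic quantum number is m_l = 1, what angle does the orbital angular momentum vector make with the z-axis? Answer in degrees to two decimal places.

|L| = ℏ√(l(l+1)) = √42 ℏ.
L_z = m_l ℏ = 1ℏ.
cos θ = L_z/|L| = 1/√42, so θ ≈ 81.12°.

θ ≈ 81.12°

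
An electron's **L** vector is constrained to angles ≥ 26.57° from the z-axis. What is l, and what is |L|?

cos²θ_min = l/(l+1) = 0.7999.
Thus l = 0.7999/(1 − 0.7999) ≈ 4.
Then |L| = ℏ√(4·5) = 2√5 ℏ.

l = 4, |L| = 2√5 ℏ ≈ 4.472ℏ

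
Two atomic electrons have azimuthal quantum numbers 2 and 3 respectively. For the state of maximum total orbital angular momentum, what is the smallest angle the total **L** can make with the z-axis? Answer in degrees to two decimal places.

Angular momentum addition gives L = |l₁ − l₂|, …, l₁ + l₂.
L ∈ {1, 2, 3, 4, 5}.
The maximum is L = 5, with |L_tot| = ℏ√(5·6) = √30 ℏ.
The minimum angle with z is arccos(5/√30) ≈ 24.09°.

θ_min ≈ 24.09°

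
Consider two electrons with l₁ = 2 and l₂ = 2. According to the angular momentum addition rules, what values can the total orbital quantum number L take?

L runs from |2 − 2| = 0 to 2 + 2 = 4.
L ∈ {0, 1, 2, 3, 4}.

L = 0, 1, 2, 3, 4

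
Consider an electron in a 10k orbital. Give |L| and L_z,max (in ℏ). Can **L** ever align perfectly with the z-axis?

No: L_z,max = 7ℏ < |L| = 2√14 ℏ ≈ 7.483ℏ

For 10k, l = 7.
|L| = 2√14 ℏ ≈ 7.4833ℏ, while L_z,max = lℏ = 7ℏ.
Since |L| > L_z,max, the vector can never point exactly along z; the closest it comes is θ_min = arccos(7/√56) ≈ 20.7°.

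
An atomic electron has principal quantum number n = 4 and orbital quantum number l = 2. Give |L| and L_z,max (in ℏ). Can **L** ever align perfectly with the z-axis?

No: L_z,max = 2ℏ < |L| = √6 ℏ ≈ 2.449ℏ

|L| = √6 ℏ ≈ 2.4495ℏ, while L_z,max = lℏ = 2ℏ.
Since |L| > L_z,max, the vector can never point exactly along z; the closest it comes is θ_min = arccos(2/√6) ≈ 35.3°.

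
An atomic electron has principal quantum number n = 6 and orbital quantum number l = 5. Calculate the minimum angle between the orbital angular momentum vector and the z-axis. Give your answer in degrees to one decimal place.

θ_min ≈ 24.1°

|L|² = l(l+1)ℏ² = 30ℏ², so |L| = √30 ℏ.
The smallest angle corresponds to the largest L_z, i.e. m_l = l = 5, giving L_z = 5ℏ.
cos θ_min = 5/√30, so θ_min ≈ 24.1°.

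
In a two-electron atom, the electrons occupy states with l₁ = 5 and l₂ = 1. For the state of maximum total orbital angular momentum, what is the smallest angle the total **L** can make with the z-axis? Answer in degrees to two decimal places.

θ_min ≈ 22.21°

L runs from |5 − 1| = 4 to 5 + 1 = 6.
So L can be 4, 5, 6.
The maximum is L = 6, with |L_tot| = ℏ√(6·7) = √42 ℏ.
The minimum angle with z is arccos(6/√42) ≈ 22.21°.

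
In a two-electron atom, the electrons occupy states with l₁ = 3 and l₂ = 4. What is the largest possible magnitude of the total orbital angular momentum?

|L_tot|_max = 2√14 ℏ ≈ 7.483ℏ

By the triangle rule, |l₁ − l₂| ≤ L ≤ l₁ + l₂.
So L can be 1, 2, 3, 4, 5, 6, 7.
The largest magnitude corresponds to L = 7: |L_tot| = ℏ√(7·8) = 2√14 ℏ.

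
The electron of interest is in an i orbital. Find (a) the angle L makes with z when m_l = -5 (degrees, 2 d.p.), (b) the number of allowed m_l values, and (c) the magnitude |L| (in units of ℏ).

The letter i corresponds to l = 6.
For m_l = -5: cos θ = -5/√42, θ ≈ 140.49°.
There are 2l+1 = 13 values of m_l.
|L| = ℏ√(6·7) = √42 ℏ ≈ 6.481ℏ.

θ(m_l=-5) ≈ 140.49°; 13 values; |L| = √42 ℏ ≈ 6.481ℏ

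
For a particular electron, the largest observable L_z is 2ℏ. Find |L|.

|L| = √6 ℏ ≈ 2.449ℏ

L_z,max = lℏ, so l = 2.
Then |L| = ℏ√(2·3) = √6 ℏ.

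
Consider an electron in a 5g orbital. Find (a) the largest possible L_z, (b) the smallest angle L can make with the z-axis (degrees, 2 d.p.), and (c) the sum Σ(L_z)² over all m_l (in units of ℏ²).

L_z,max = 4ℏ; θ_min ≈ 26.57°; Σ(L_z)² = 60 ℏ²

5g means n = 5, l = 4.
L_z,max = lℏ = 4ℏ.
cos θ_min = 4/√20, so θ_min ≈ 26.57°.
Σ m_l² = 60, so Σ(L_z)² = 60 ℏ².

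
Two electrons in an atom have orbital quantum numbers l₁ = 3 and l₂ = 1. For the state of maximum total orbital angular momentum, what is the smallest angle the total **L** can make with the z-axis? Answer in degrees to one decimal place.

The total orbital quantum number L ranges from |l₁ − l₂| to l₁ + l₂ in integer steps.
So L can be 2, 3, 4.
The maximum is L = 4, with |L_tot| = ℏ√(4·5) = 2√5 ℏ.
The minimum angle with z is arccos(4/√20) ≈ 26.6°.

θ_min ≈ 26.6°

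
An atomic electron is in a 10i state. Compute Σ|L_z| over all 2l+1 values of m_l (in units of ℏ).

Σ|L_z| = 42 ℏ

The 10i subshell has l = 6.
m_l runs from −6 to 6, i.e. {-6, -5, -4, -3, -2, -1, 0, 1, 2, 3, 4, 5, 6}.
Σ|m_l| = 2·6(6+1)/2 = 42.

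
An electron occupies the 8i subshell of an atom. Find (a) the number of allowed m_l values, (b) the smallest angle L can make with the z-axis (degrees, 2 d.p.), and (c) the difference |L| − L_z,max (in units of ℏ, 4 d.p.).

13 values; θ_min ≈ 22.21°; |L|−L_z,max ≈ 0.4807ℏ

For 8i, l = 6.
There are 2l+1 = 13 values of m_l.
cos θ_min = 6/√42, so θ_min ≈ 22.21°.
|L| − L_z,max = (√42 − 6)ℏ ≈ 0.4807ℏ.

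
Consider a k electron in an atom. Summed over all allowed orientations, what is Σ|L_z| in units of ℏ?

Σ|L_z| = 56 ℏ

For a k orbital, l = 7.
The allowed m_l values are -7, -6, -5, -4, -3, -2, -1, 0, 1, 2, 3, 4, 5, 6, 7.
Σ|m_l| = 2·7(7+1)/2 = 56.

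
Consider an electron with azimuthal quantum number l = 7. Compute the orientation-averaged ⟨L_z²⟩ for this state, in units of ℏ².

⟨L_z²⟩ = 18.67 ℏ²

m_l ∈ {-7, -6, -5, -4, -3, -2, -1, 0, 1, 2, 3, 4, 5, 6, 7}.
Average of L_z² over 15 states: 280/15 ℏ² = 18.67 ℏ².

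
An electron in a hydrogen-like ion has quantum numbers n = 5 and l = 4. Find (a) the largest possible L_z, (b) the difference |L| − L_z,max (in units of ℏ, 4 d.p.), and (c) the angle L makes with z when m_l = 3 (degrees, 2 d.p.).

L_z,max = lℏ = 4ℏ.
|L| − L_z,max = (2√5 − 4)ℏ ≈ 0.4721ℏ.
For m_l = 3: cos θ = 3/√20, θ ≈ 47.87°.

L_z,max = 4ℏ; |L|−L_z,max ≈ 0.4721ℏ; θ(m_l=3) ≈ 47.87°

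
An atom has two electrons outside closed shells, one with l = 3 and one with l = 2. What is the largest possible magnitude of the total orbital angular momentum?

The total orbital quantum number L ranges from |l₁ − l₂| to l₁ + l₂ in integer steps.
Allowed values: L = 1, 2, 3, 4, 5.
The largest magnitude corresponds to L = 5: |L_tot| = ℏ√(5·6) = √30 ℏ.

|L_tot|_max = √30 ℏ ≈ 5.477ℏ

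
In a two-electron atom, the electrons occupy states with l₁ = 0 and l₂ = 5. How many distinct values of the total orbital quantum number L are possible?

Angular momentum addition gives L = |l₁ − l₂|, …, l₁ + l₂.
So L can be 5.
That is 1 value.

1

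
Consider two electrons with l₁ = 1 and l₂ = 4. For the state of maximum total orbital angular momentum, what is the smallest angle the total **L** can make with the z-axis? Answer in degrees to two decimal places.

By the triangle rule, |l₁ − l₂| ≤ L ≤ l₁ + l₂.
L ∈ {3, 4, 5}.
The maximum is L = 5, with |L_tot| = ℏ√(5·6) = √30 ℏ.
The minimum angle with z is arccos(5/√30) ≈ 24.09°.

θ_min ≈ 24.09°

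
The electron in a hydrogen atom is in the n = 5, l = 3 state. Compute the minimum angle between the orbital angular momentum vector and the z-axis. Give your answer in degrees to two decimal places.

|L| = ℏ√(l(l+1)) = 2√3 ℏ.
The smallest angle corresponds to the largest L_z, i.e. m_l = l = 3, giving L_z = 3ℏ.
cos θ_min = 3/√12, so θ_min ≈ 30.00°.

θ_min ≈ 30.00°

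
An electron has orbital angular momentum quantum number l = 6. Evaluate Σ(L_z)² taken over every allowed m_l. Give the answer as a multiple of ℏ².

m_l runs from −6 to 6, i.e. {-6, -5, -4, -3, -2, -1, 0, 1, 2, 3, 4, 5, 6}.
Σ m_l² = 2·(1 + 4 + 9 + 16 + 25 + 36) = 182.

Σ(L_z)² = 182 ℏ²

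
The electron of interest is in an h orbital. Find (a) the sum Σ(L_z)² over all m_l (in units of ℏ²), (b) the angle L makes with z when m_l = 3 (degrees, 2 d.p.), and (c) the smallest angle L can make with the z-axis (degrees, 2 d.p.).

The letter h corresponds to l = 5.
Σ m_l² = 110, so Σ(L_z)² = 110 ℏ².
For m_l = 3: cos θ = 3/√30, θ ≈ 56.79°.
cos θ_min = 5/√30, so θ_min ≈ 24.09°.

Σ(L_z)² = 110 ℏ²; θ(m_l=3) ≈ 56.79°; θ_min ≈ 24.09°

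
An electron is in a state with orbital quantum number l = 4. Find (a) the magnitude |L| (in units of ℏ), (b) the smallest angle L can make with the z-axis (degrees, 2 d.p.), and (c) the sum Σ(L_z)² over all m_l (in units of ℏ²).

|L| = 2√5 ℏ ≈ 4.472ℏ; θ_min ≈ 26.57°; Σ(L_z)² = 60 ℏ²

|L| = ℏ√(4·5) = 2√5 ℏ ≈ 4.472ℏ.
cos θ_min = 4/√20, so θ_min ≈ 26.57°.
Σ m_l² = 60, so Σ(L_z)² = 60 ℏ².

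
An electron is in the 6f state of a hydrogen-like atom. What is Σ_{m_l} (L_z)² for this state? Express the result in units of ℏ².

The 6f subshell has l = 3.
m_l ∈ {-3, -2, -1, 0, 1, 2, 3}.
Σ m_l² = 2·(1 + 4 + 9) = 28.

Σ(L_z)² = 28 ℏ²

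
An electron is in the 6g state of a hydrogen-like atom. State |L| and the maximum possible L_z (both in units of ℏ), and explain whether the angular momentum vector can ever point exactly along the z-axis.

The 6g subshell has l = 4.
|L| = 2√5 ℏ ≈ 4.4721ℏ, while L_z,max = lℏ = 4ℏ.
Since |L| > L_z,max, the vector can never point exactly along z; the closest it comes is θ_min = arccos(4/√20) ≈ 26.6°.

No: L_z,max = 4ℏ < |L| = 2√5 ℏ ≈ 4.472ℏ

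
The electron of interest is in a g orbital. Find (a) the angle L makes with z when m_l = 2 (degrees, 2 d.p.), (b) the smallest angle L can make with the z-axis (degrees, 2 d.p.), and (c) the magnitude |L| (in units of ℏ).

θ(m_l=2) ≈ 63.43°; θ_min ≈ 26.57°; |L| = 2√5 ℏ ≈ 4.472ℏ

A g state has l = 4.
For m_l = 2: cos θ = 2/√20, θ ≈ 63.43°.
cos θ_min = 4/√20, so θ_min ≈ 26.57°.
|L| = ℏ√(4·5) = 2√5 ℏ ≈ 4.472ℏ.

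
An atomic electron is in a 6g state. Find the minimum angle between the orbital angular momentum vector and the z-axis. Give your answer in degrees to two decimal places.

θ_min ≈ 26.57°

The 6g subshell has l = 4.
|L| = ℏ√(l(l+1)) = 2√5 ℏ.
The smallest angle corresponds to the largest L_z, i.e. m_l = l = 4, giving L_z = 4ℏ.
cos θ_min = 4/√20, so θ_min ≈ 26.57°.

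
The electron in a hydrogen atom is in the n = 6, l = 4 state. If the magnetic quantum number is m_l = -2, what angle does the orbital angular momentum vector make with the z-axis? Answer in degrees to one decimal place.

|L| = √(l(l+1)) ℏ = 2√5 ℏ.
L_z = m_l ℏ = −2ℏ.
cos θ = L_z/|L| = -2/√20, so θ ≈ 116.6°.

θ ≈ 116.6°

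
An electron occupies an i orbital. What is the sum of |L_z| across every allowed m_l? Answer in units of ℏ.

An i state has l = 6.
m_l runs from −6 to 6, i.e. {-6, -5, -4, -3, -2, -1, 0, 1, 2, 3, 4, 5, 6}.
Σ|m_l| = l(l+1) = 42.

Σ|L_z| = 42 ℏ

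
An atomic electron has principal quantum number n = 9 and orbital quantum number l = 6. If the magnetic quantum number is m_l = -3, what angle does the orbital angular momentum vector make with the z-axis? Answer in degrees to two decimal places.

θ ≈ 117.58°

|L|² = l(l+1)ℏ² = 42ℏ², so |L| = √42 ℏ.
L_z = m_l ℏ = −3ℏ.
cos θ = L_z/|L| = -3/√42, so θ ≈ 117.58°.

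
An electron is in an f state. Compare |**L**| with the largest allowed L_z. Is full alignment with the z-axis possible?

No: L_z,max = 3ℏ < |L| = 2√3 ℏ ≈ 3.464ℏ

F corresponds to l = 3.
|L| = 2√3 ℏ ≈ 3.4641ℏ, while L_z,max = lℏ = 3ℏ.
Since |L| > L_z,max, the vector can never point exactly along z; the closest it comes is θ_min = arccos(3/√12) ≈ 30.0°.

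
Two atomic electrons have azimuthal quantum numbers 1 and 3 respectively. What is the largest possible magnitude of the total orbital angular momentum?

Angular momentum addition gives L = |l₁ − l₂|, …, l₁ + l₂.
L ∈ {2, 3, 4}.
The largest magnitude corresponds to L = 4: |L_tot| = ℏ√(4·5) = 2√5 ℏ.

|L_tot|_max = 2√5 ℏ ≈ 4.472ℏ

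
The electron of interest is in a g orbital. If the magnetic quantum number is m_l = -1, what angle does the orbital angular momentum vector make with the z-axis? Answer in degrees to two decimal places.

For a g orbital, l = 4.
|L| = √(l(l+1)) ℏ = 2√5 ℏ.
L_z = m_l ℏ = −1ℏ.
cos θ = L_z/|L| = -1/√20, so θ ≈ 102.92°.

θ ≈ 102.92°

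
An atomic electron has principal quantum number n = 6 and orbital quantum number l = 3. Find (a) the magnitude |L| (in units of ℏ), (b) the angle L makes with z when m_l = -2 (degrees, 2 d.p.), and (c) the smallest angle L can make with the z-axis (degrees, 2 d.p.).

|L| = ℏ√(3·4) = 2√3 ℏ ≈ 3.464ℏ.
For m_l = -2: cos θ = -2/√12, θ ≈ 125.26°.
cos θ_min = 3/√12, so θ_min ≈ 30.00°.

|L| = 2√3 ℏ ≈ 3.464ℏ; θ(m_l=-2) ≈ 125.26°; θ_min ≈ 30.00°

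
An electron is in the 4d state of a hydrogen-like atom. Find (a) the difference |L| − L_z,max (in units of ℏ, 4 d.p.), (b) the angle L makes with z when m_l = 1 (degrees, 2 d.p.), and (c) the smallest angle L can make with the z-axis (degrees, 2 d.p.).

|L|−L_z,max ≈ 0.4495ℏ; θ(m_l=1) ≈ 65.91°; θ_min ≈ 35.26°

4d means n = 4, l = 2.
|L| − L_z,max = (√6 − 2)ℏ ≈ 0.4495ℏ.
For m_l = 1: cos θ = 1/√6, θ ≈ 65.91°.
cos θ_min = 2/√6, so θ_min ≈ 35.26°.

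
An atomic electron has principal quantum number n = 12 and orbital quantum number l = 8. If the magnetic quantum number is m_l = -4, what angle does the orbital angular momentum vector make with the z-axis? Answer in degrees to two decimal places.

θ ≈ 118.13°

|L|² = l(l+1)ℏ² = 72ℏ², so |L| = 6√2 ℏ.
L_z = m_l ℏ = −4ℏ.
cos θ = L_z/|L| = -4/√72, so θ ≈ 118.13°.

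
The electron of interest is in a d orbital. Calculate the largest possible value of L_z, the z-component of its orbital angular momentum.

L_z,max = 2ℏ

The letter d corresponds to l = 2.
L_z = m_l ℏ with m_l ∈ {−2, …, 2}; the maximum is m_l = 2.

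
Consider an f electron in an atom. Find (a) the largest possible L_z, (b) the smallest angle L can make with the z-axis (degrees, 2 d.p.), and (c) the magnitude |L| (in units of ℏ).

F corresponds to l = 3.
L_z,max = lℏ = 3ℏ.
cos θ_min = 3/√12, so θ_min ≈ 30.00°.
|L| = ℏ√(3·4) = 2√3 ℏ ≈ 3.464ℏ.

L_z,max = 3ℏ; θ_min ≈ 30.00°; |L| = 2√3 ℏ ≈ 3.464ℏ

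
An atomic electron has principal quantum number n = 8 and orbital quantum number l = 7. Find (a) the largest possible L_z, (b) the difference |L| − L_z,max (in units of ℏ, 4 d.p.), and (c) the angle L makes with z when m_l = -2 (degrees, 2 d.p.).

L_z,max = 7ℏ; |L|−L_z,max ≈ 0.4833ℏ; θ(m_l=-2) ≈ 105.50°

L_z,max = lℏ = 7ℏ.
|L| − L_z,max = (2√14 − 7)ℏ ≈ 0.4833ℏ.
For m_l = -2: cos θ = -2/√56, θ ≈ 105.50°.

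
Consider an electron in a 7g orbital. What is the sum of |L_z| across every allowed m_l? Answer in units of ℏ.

For 7g, l = 4.
m_l runs from −4 to 4, i.e. {-4, -3, -2, -1, 0, 1, 2, 3, 4}.
Σ|m_l| = 2·4(4+1)/2 = 20.

Σ|L_z| = 20 ℏ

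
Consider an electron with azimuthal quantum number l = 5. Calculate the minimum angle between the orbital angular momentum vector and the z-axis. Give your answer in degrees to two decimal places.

θ_min ≈ 24.09°

|L| = ℏ√(l(l+1)) = √30 ℏ.
The smallest angle corresponds to the largest L_z, i.e. m_l = l = 5, giving L_z = 5ℏ.
cos θ_min = 5/√30, so θ_min ≈ 24.09°.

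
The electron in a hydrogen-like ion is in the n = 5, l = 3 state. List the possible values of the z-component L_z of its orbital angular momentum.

L_z ∈ {−3ℏ, −2ℏ, −ℏ, 0, ℏ, 2ℏ, 3ℏ}

L_z = m_l ℏ with m_l ranging from −l to +l in integer steps.
For l = 3: m_l ∈ {-3, -2, -1, 0, 1, 2, 3}.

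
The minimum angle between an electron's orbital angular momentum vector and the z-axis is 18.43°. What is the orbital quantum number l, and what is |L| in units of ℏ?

l = 9, |L| = 3√10 ℏ ≈ 9.487ℏ

At minimum angle, m_l = l, so cos θ = l/√(l(l+1)); cos²θ = l/(l+1) = 0.9001.
Thus l = 0.9001/(1 − 0.9001) ≈ 9.
Then |L| = ℏ√(9·10) = 3√10 ℏ.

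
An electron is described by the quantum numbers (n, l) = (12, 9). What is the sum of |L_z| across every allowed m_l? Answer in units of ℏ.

Σ|L_z| = 90 ℏ

m_l runs from −9 to 9, i.e. {-9, -8, -7, -6, -5, -4, -3, -2, -1, 0, 1, 2, 3, 4, 5, 6, 7, 8, 9}.
Σ|m_l| = 2(1+2+…+9) = 90.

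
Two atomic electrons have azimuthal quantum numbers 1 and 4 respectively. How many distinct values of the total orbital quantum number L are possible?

3

By the triangle rule, |l₁ − l₂| ≤ L ≤ l₁ + l₂.
So L can be 3, 4, 5.
That is 3 values.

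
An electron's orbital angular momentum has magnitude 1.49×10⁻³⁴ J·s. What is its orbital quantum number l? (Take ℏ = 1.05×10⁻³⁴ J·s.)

Dividing by ℏ: |L|/ℏ ≈ 1.419.
Set l(l+1) = 2.01; the integer solution is l = 1.

l = 1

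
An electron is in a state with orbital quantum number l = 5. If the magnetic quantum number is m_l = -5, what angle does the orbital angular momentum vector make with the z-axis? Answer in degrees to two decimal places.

|L| = √(l(l+1)) ℏ = √30 ℏ.
L_z = m_l ℏ = −5ℏ.
cos θ = L_z/|L| = -5/√30, so θ ≈ 155.91°.

θ ≈ 155.91°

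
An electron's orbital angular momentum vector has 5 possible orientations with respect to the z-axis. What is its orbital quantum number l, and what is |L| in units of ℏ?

Since there are 2l+1 = 5 values of m_l, l = 2.
Then |L| = √(l(l+1)) ℏ = √6 ℏ.

l = 2, |L| = √6 ℏ ≈ 2.449ℏ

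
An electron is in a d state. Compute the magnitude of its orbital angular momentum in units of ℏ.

|L| = √6 ℏ ≈ 2.449ℏ

The letter d corresponds to l = 2.
|L| = ℏ√(l(l+1)) = ℏ√(2·3) = √6 ℏ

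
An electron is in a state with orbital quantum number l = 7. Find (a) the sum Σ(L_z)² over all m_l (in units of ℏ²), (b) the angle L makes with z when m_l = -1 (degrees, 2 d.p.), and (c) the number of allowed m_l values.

Σ m_l² = 280, so Σ(L_z)² = 280 ℏ².
For m_l = -1: cos θ = -1/√56, θ ≈ 97.68°.
There are 2l+1 = 15 values of m_l.

Σ(L_z)² = 280 ℏ²; θ(m_l=-1) ≈ 97.68°; 15 values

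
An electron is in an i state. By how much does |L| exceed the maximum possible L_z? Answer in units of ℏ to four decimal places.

|L| − L_z,max ≈ 0.4807ℏ

An i state has l = 6.
|L| = √42 ℏ ≈ 6.4807ℏ, while L_z,max = lℏ = 6ℏ.
The difference is (√42 − 6)ℏ ≈ 0.4807ℏ.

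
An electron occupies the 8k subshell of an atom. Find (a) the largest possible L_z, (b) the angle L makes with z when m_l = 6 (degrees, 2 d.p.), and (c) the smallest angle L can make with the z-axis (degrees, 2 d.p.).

L_z,max = 7ℏ; θ(m_l=6) ≈ 36.70°; θ_min ≈ 20.70°

For 8k, l = 7.
L_z,max = lℏ = 7ℏ.
For m_l = 6: cos θ = 6/√56, θ ≈ 36.70°.
cos θ_min = 7/√56, so θ_min ≈ 20.70°.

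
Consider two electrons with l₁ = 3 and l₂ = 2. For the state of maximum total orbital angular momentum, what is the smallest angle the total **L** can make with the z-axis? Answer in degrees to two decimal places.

θ_min ≈ 24.09°

The total orbital quantum number L ranges from |l₁ − l₂| to l₁ + l₂ in integer steps.
So L can be 1, 2, 3, 4, 5.
The maximum is L = 5, with |L_tot| = ℏ√(5·6) = √30 ℏ.
The minimum angle with z is arccos(5/√30) ≈ 24.09°.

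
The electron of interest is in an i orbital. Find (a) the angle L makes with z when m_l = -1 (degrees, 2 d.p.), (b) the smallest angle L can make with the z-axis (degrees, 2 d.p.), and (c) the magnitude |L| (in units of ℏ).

θ(m_l=-1) ≈ 98.88°; θ_min ≈ 22.21°; |L| = √42 ℏ ≈ 6.481ℏ

The letter i corresponds to l = 6.
For m_l = -1: cos θ = -1/√42, θ ≈ 98.88°.
cos θ_min = 6/√42, so θ_min ≈ 22.21°.
|L| = ℏ√(6·7) = √42 ℏ ≈ 6.481ℏ.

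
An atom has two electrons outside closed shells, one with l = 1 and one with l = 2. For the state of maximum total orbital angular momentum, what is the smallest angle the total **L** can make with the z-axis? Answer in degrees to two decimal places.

The total orbital quantum number L ranges from |l₁ − l₂| to l₁ + l₂ in integer steps.
So L can be 1, 2, 3.
The maximum is L = 3, with |L_tot| = ℏ√(3·4) = 2√3 ℏ.
The minimum angle with z is arccos(3/√12) ≈ 30.00°.

θ_min ≈ 30.00°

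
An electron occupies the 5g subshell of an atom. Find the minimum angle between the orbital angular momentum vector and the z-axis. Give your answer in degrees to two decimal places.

For 5g, l = 4.
|L|² = l(l+1)ℏ² = 20ℏ², so |L| = 2√5 ℏ.
The smallest angle corresponds to the largest L_z, i.e. m_l = l = 4, giving L_z = 4ℏ.
cos θ_min = 4/√20, so θ_min ≈ 26.57°.

θ_min ≈ 26.57°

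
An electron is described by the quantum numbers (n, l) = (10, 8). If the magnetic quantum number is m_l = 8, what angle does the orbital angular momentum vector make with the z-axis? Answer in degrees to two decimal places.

θ ≈ 19.47°

|L|² = l(l+1)ℏ² = 72ℏ², so |L| = 6√2 ℏ.
L_z = m_l ℏ = 8ℏ.
cos θ = L_z/|L| = 8/√72, so θ ≈ 19.47°.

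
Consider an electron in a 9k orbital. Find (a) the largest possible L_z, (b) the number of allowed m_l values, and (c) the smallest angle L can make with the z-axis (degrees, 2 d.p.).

L_z,max = 7ℏ; 15 values; θ_min ≈ 20.70°

9k means n = 9, l = 7.
L_z,max = lℏ = 7ℏ.
There are 2l+1 = 15 values of m_l.
cos θ_min = 7/√56, so θ_min ≈ 20.70°.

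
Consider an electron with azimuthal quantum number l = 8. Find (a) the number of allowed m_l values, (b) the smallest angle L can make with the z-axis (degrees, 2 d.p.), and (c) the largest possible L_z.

There are 2l+1 = 17 values of m_l.
cos θ_min = 8/√72, so θ_min ≈ 19.47°.
L_z,max = lℏ = 8ℏ.

17 values; θ_min ≈ 19.47°; L_z,max = 8ℏ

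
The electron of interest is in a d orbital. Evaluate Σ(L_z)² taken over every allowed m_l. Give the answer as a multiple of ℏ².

Σ(L_z)² = 10 ℏ²

A d state has l = 2.
The allowed m_l values are -2, -1, 0, 1, 2.
Σ m_l² = l(l+1)(2l+1)/3 = 2·3·5/3 = 10.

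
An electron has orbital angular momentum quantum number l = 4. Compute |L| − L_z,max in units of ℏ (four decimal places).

|L| − L_z,max ≈ 0.4721ℏ

|L| = 2√5 ℏ ≈ 4.4721ℏ, while L_z,max = lℏ = 4ℏ.
The difference is (2√5 − 4)ℏ ≈ 0.4721ℏ.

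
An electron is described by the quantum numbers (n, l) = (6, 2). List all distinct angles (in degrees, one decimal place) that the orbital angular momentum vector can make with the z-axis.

|L| = √(l(l+1)) ℏ = √6 ℏ.
cos θ = m_l/√6 for each m_l ∈ {-2, -1, 0, 1, 2}.

θ ∈ {35.3°, 65.9°, 90.0°, 114.1°, 144.7°}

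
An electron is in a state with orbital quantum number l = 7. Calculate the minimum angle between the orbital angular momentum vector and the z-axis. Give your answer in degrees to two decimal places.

θ_min ≈ 20.70°

|L|² = l(l+1)ℏ² = 56ℏ², so |L| = 2√14 ℏ.
The smallest angle corresponds to the largest L_z, i.e. m_l = l = 7, giving L_z = 7ℏ.
cos θ_min = 7/√56, so θ_min ≈ 20.70°.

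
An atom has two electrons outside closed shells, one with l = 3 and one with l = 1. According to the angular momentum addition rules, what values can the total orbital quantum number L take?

L = 2, 3, 4

By the triangle rule, |l₁ − l₂| ≤ L ≤ l₁ + l₂.
L ∈ {2, 3, 4}.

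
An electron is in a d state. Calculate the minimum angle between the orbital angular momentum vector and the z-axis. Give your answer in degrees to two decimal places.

The letter d corresponds to l = 2.
|L| = ℏ√(l(l+1)) = √6 ℏ.
The smallest angle corresponds to the largest L_z, i.e. m_l = l = 2, giving L_z = 2ℏ.
cos θ_min = 2/√6, so θ_min ≈ 35.26°.

θ_min ≈ 35.26°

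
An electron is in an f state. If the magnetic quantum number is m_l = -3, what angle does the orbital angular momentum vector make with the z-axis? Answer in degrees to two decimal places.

The letter f corresponds to l = 3.
|L|² = l(l+1)ℏ² = 12ℏ², so |L| = 2√3 ℏ.
L_z = m_l ℏ = −3ℏ.
cos θ = L_z/|L| = -3/√12, so θ ≈ 150.00°.

θ ≈ 150.00°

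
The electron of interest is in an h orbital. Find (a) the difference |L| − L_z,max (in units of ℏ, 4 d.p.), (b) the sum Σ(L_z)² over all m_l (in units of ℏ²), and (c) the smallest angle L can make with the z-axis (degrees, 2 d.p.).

An h state has l = 5.
|L| − L_z,max = (√30 − 5)ℏ ≈ 0.4772ℏ.
Σ m_l² = 110, so Σ(L_z)² = 110 ℏ².
cos θ_min = 5/√30, so θ_min ≈ 24.09°.

|L|−L_z,max ≈ 0.4772ℏ; Σ(L_z)² = 110 ℏ²; θ_min ≈ 24.09°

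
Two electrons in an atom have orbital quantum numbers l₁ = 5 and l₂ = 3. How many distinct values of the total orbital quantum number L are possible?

7

L runs from |5 − 3| = 2 to 5 + 3 = 8.
So L can be 2, 3, 4, 5, 6, 7, 8.
That is 7 values.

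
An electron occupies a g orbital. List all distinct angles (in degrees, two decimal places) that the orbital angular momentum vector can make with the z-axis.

θ ∈ {26.57°, 47.87°, 63.43°, 77.08°, 90.00°, 102.92°, 116.57°, 132.13°, 153.43°}

The letter g corresponds to l = 4.
|L|² = l(l+1)ℏ² = 20ℏ², so |L| = 2√5 ℏ.
cos θ = m_l/√20 for each m_l ∈ {-4, -3, -2, -1, 0, 1, 2, 3, 4}.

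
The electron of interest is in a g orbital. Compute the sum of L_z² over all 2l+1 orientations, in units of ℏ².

G corresponds to l = 4.
The allowed m_l values are -4, -3, -2, -1, 0, 1, 2, 3, 4.
Σ m_l² = 2·(1 + 4 + 9 + 16) = 60.

Σ(L_z)² = 60 ℏ²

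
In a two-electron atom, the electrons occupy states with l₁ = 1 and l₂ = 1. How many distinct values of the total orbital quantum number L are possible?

3

L runs from |1 − 1| = 0 to 1 + 1 = 2.
So L can be 0, 1, 2.
That is 3 values.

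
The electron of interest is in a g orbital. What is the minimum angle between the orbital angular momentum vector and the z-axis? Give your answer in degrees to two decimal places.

θ_min ≈ 26.57°

G corresponds to l = 4.
|L| = √(l(l+1)) ℏ = 2√5 ℏ.
The smallest angle corresponds to the largest L_z, i.e. m_l = l = 4, giving L_z = 4ℏ.
cos θ_min = 4/√20, so θ_min ≈ 26.57°.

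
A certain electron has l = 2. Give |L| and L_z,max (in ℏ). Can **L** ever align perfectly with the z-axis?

|L| = √6 ℏ ≈ 2.4495ℏ, while L_z,max = lℏ = 2ℏ.
Since |L| > L_z,max, the vector can never point exactly along z; the closest it comes is θ_min = arccos(2/√6) ≈ 35.3°.

No: L_z,max = 2ℏ < |L| = √6 ℏ ≈ 2.449ℏ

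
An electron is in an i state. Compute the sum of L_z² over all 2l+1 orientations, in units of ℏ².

Σ(L_z)² = 182 ℏ²

An i state has l = 6.
m_l ∈ {-6, -5, -4, -3, -2, -1, 0, 1, 2, 3, 4, 5, 6}.
Σ m_l² = l(l+1)(2l+1)/3 = 6·7·13/3 = 182.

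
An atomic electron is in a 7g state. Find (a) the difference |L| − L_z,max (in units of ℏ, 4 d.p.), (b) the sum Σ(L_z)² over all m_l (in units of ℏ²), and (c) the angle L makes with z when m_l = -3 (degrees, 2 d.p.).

The 7g subshell has l = 4.
|L| − L_z,max = (2√5 − 4)ℏ ≈ 0.4721ℏ.
Σ m_l² = 60, so Σ(L_z)² = 60 ℏ².
For m_l = -3: cos θ = -3/√20, θ ≈ 132.13°.

|L|−L_z,max ≈ 0.4721ℏ; Σ(L_z)² = 60 ℏ²; θ(m_l=-3) ≈ 132.13°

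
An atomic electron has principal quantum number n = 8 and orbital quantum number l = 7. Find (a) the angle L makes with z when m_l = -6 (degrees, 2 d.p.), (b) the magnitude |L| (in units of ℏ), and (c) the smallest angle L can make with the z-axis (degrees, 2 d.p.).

θ(m_l=-6) ≈ 143.30°; |L| = 2√14 ℏ ≈ 7.483ℏ; θ_min ≈ 20.70°

For m_l = -6: cos θ = -6/√56, θ ≈ 143.30°.
|L| = ℏ√(7·8) = 2√14 ℏ ≈ 7.483ℏ.
cos θ_min = 7/√56, so θ_min ≈ 20.70°.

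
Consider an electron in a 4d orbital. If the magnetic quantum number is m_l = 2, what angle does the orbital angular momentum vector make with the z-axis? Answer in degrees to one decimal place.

For 4d, l = 2.
|L| = √(l(l+1)) ℏ = √6 ℏ.
L_z = m_l ℏ = 2ℏ.
cos θ = L_z/|L| = 2/√6, so θ ≈ 35.3°.

θ ≈ 35.3°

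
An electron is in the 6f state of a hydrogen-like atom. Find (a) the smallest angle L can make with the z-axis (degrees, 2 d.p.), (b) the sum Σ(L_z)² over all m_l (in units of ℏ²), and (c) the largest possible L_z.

The 6f subshell has l = 3.
cos θ_min = 3/√12, so θ_min ≈ 30.00°.
Σ m_l² = 28, so Σ(L_z)² = 28 ℏ².
L_z,max = lℏ = 3ℏ.

θ_min ≈ 30.00°; Σ(L_z)² = 28 ℏ²; L_z,max = 3ℏ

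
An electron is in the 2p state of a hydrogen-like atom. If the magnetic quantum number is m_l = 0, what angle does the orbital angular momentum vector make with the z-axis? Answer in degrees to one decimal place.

θ ≈ 90.0°

The 2p subshell has l = 1.
|L|² = l(l+1)ℏ² = 2ℏ², so |L| = √2 ℏ.
L_z = m_l ℏ = 0ℏ.
cos θ = L_z/|L| = 0/√2, so θ ≈ 90.0°.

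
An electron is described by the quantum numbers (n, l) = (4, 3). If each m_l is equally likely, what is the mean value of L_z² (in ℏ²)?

⟨L_z²⟩ = 4 ℏ²

m_l ∈ {-3, -2, -1, 0, 1, 2, 3}.
Average of L_z² over 7 states: 28/7 ℏ² = 4 ℏ².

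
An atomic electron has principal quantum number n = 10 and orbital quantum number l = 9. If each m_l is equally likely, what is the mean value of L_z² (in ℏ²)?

m_l ∈ {-9, -8, -7, -6, -5, -4, -3, -2, -1, 0, 1, 2, 3, 4, 5, 6, 7, 8, 9}.
Average of L_z² over 19 states: 570/19 ℏ² = 30 ℏ².

⟨L_z²⟩ = 30 ℏ²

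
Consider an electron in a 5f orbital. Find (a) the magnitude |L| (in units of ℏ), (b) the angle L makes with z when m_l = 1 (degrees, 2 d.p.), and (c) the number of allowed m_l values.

|L| = 2√3 ℏ ≈ 3.464ℏ; θ(m_l=1) ≈ 73.22°; 7 values

For 5f, l = 3.
|L| = ℏ√(3·4) = 2√3 ℏ ≈ 3.464ℏ.
For m_l = 1: cos θ = 1/√12, θ ≈ 73.22°.
There are 2l+1 = 7 values of m_l.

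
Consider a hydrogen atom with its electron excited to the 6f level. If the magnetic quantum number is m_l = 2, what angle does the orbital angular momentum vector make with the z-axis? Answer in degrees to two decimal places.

θ ≈ 54.74°

The 6f level has l = 3.
|L| = √(l(l+1)) ℏ = 2√3 ℏ.
L_z = m_l ℏ = 2ℏ.
cos θ = L_z/|L| = 2/√12, so θ ≈ 54.74°.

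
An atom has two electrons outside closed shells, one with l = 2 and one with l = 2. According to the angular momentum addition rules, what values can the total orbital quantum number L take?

Angular momentum addition gives L = |l₁ − l₂|, …, l₁ + l₂.
So L can be 0, 1, 2, 3, 4.

L = 0, 1, 2, 3, 4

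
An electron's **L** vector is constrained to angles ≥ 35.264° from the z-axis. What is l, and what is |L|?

cos²θ_min = l/(l+1) = 0.6667.
l = cos²θ/sin²θ ≈ 2.
Then |L| = ℏ√(2·3) = √6 ℏ.

l = 2, |L| = √6 ℏ ≈ 2.449ℏ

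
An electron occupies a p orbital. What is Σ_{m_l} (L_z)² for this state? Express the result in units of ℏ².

Σ(L_z)² = 2 ℏ²

A p state has l = 1.
m_l runs from −1 to 1, i.e. {-1, 0, 1}.
Σ m_l² = l(l+1)(2l+1)/3 = 1·2·3/3 = 2.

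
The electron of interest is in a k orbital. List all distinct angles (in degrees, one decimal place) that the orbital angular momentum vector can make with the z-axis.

θ ∈ {20.7°, 36.7°, 48.1°, 57.7°, 66.4°, 74.5°, 82.3°, 90.0°, 97.7°, 105.5°, 113.6°, 122.3°, 131.9°, 143.3°, 159.3°}

The letter k corresponds to l = 7.
|L| = √(l(l+1)) ℏ = 2√14 ℏ.
cos θ = m_l/√56 for each m_l ∈ {-7, -6, -5, -4, -3, -2, -1, 0, 1, 2, 3, 4, 5, 6, 7}.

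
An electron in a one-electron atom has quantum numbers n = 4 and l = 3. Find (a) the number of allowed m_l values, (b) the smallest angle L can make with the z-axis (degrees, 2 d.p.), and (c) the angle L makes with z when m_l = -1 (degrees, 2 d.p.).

7 values; θ_min ≈ 30.00°; θ(m_l=-1) ≈ 106.78°

There are 2l+1 = 7 values of m_l.
cos θ_min = 3/√12, so θ_min ≈ 30.00°.
For m_l = -1: cos θ = -1/√12, θ ≈ 106.78°.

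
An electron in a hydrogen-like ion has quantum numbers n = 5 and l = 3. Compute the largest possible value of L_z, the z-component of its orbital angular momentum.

L_z,max = 3ℏ

L_z = m_l ℏ with m_l ∈ {−3, …, 3}; the maximum is m_l = 3.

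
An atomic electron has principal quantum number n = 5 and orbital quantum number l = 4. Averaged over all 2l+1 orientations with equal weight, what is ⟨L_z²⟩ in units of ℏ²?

⟨L_z²⟩ = 6.667 ℏ²

m_l runs from −4 to 4, i.e. {-4, -3, -2, -1, 0, 1, 2, 3, 4}.
Average of L_z² over 9 states: 60/9 ℏ² = 6.667 ℏ².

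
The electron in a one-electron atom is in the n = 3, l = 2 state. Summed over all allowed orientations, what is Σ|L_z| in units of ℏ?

m_l ∈ {-2, -1, 0, 1, 2}.
Σ|m_l| = l(l+1) = 6.

Σ|L_z| = 6 ℏ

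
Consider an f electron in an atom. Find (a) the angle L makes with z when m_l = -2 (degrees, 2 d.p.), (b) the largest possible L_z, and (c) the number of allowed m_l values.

θ(m_l=-2) ≈ 125.26°; L_z,max = 3ℏ; 7 values

An f state has l = 3.
For m_l = -2: cos θ = -2/√12, θ ≈ 125.26°.
L_z,max = lℏ = 3ℏ.
There are 2l+1 = 7 values of m_l.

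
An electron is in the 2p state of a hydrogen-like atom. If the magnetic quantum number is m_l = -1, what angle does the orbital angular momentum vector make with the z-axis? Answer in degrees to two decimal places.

2p means n = 2, l = 1.
|L| = √(l(l+1)) ℏ = √2 ℏ.
L_z = m_l ℏ = −1ℏ.
cos θ = L_z/|L| = -1/√2, so θ ≈ 135.00°.

θ ≈ 135.00°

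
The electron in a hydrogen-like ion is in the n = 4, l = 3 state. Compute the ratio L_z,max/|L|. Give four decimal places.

|L| = 2√3 ℏ ≈ 3.4641ℏ, while L_z,max = lℏ = 3ℏ.
L_z,max/|L| = 3/√12 = 0.8660.

L_z,max/|L| = 0.8660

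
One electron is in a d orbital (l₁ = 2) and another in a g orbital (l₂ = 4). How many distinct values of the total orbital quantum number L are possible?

5

Angular momentum addition gives L = |l₁ − l₂|, …, l₁ + l₂.
L ∈ {2, 3, 4, 5, 6}.
That is 5 values.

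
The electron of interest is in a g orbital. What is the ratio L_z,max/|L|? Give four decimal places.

For a g orbital, l = 4.
|L| = 2√5 ℏ ≈ 4.4721ℏ, while L_z,max = lℏ = 4ℏ.
L_z,max/|L| = 4/√20 = 0.8944.

L_z,max/|L| = 0.8944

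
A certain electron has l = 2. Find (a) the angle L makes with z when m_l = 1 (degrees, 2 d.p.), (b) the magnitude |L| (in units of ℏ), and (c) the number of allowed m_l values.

For m_l = 1: cos θ = 1/√6, θ ≈ 65.91°.
|L| = ℏ√(2·3) = √6 ℏ ≈ 2.449ℏ.
There are 2l+1 = 5 values of m_l.

θ(m_l=1) ≈ 65.91°; |L| = √6 ℏ ≈ 2.449ℏ; 5 values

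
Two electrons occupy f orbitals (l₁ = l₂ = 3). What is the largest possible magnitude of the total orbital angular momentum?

The total orbital quantum number L ranges from |l₁ − l₂| to l₁ + l₂ in integer steps.
Allowed values: L = 0, 1, 2, 3, 4, 5, 6.
The largest magnitude corresponds to L = 6: |L_tot| = ℏ√(6·7) = √42 ℏ.

|L_tot|_max = √42 ℏ ≈ 6.481ℏ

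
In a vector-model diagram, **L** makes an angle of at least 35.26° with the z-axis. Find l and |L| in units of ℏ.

l = 2, |L| = √6 ℏ ≈ 2.449ℏ

At minimum angle, m_l = l, so cos θ = l/√(l(l+1)); cos²θ = l/(l+1) = 0.6667.
Thus l = 0.6667/(1 − 0.6667) ≈ 2.
Then |L| = ℏ√(2·3) = √6 ℏ.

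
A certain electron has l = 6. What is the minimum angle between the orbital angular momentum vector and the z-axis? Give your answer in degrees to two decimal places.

|L| = ℏ√(l(l+1)) = √42 ℏ.
The smallest angle corresponds to the largest L_z, i.e. m_l = l = 6, giving L_z = 6ℏ.
cos θ_min = 6/√42, so θ_min ≈ 22.21°.

θ_min ≈ 22.21°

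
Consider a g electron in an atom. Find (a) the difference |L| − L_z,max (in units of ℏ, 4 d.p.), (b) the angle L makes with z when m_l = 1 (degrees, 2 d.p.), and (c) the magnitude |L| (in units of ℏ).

|L|−L_z,max ≈ 0.4721ℏ; θ(m_l=1) ≈ 77.08°; |L| = 2√5 ℏ ≈ 4.472ℏ

G corresponds to l = 4.
|L| − L_z,max = (2√5 − 4)ℏ ≈ 0.4721ℏ.
For m_l = 1: cos θ = 1/√20, θ ≈ 77.08°.
|L| = ℏ√(4·5) = 2√5 ℏ ≈ 4.472ℏ.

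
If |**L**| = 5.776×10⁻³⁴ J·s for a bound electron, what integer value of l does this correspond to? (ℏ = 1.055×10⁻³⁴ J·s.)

|L|/ℏ = (5.776×10⁻³⁴)/(1.055×10⁻³⁴) ≈ 5.475.
l(l+1) ≈ 5.475² ≈ 29.97, so l = 5.

l = 5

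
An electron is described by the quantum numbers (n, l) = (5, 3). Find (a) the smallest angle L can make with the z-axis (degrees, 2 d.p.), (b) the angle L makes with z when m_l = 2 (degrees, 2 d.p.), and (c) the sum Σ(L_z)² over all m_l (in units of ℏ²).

cos θ_min = 3/√12, so θ_min ≈ 30.00°.
For m_l = 2: cos θ = 2/√12, θ ≈ 54.74°.
Σ m_l² = 28, so Σ(L_z)² = 28 ℏ².

θ_min ≈ 30.00°; θ(m_l=2) ≈ 54.74°; Σ(L_z)² = 28 ℏ²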